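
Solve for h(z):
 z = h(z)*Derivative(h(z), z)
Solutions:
 h(z) = -sqrt(C1 + z^2)
 h(z) = sqrt(C1 + z^2)


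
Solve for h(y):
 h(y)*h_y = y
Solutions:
 h(y) = -sqrt(C1 + y^2)
 h(y) = sqrt(C1 + y^2)


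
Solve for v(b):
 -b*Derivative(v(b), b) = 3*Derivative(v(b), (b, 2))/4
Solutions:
 v(b) = C1 + C2*erf(sqrt(6)*b/3)


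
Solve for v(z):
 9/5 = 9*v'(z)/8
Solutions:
 v(z) = C1 + 8*z/5


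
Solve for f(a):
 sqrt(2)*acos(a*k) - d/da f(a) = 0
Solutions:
 f(a) = C1 + sqrt(2)*Piecewise((a*acos(a*k) - sqrt(-a^2*k^2 + 1)/k, Ne(k, 0)), (pi*a/2, True))


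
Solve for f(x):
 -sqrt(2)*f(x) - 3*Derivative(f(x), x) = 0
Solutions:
 f(x) = C1*exp(-sqrt(2)*x/3)


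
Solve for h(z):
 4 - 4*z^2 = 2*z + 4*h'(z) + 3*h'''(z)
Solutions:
 h(z) = C1 + C2*sin(2*sqrt(3)*z/3) + C3*cos(2*sqrt(3)*z/3) - z^3/3 - z^2/4 + 5*z/2


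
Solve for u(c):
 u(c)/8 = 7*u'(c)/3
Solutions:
 u(c) = C1*exp(3*c/56)


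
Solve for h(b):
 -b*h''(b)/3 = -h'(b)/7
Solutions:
 h(b) = C1 + C2*b^(10/7)


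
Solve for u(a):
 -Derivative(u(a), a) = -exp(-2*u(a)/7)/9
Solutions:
 u(a) = 7*log(-sqrt(C1 + a)) - 7*log(21) + 7*log(14)/2
 u(a) = 7*log(C1 + a)/2 - 7*log(21) + 7*log(14)/2


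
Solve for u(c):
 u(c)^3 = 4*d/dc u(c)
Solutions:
 u(c) = -sqrt(2)*sqrt(-1/(C1 + c))
 u(c) = sqrt(2)*sqrt(-1/(C1 + c))


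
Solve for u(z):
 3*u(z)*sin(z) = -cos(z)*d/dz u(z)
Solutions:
 u(z) = C1*cos(z)^3


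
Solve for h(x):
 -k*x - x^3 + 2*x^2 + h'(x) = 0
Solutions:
 h(x) = C1 + k*x^2/2 + x^4/4 - 2*x^3/3


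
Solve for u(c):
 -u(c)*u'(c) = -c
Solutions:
 u(c) = -sqrt(C1 + c^2)
 u(c) = sqrt(C1 + c^2)


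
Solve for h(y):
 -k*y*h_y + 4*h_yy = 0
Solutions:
 h(y) = Piecewise((-sqrt(2)*sqrt(pi)*C1*erf(sqrt(2)*y*sqrt(-k)/4)/sqrt(-k) - C2, (k > 0) | (k < 0)), (-C1*y - C2, True))


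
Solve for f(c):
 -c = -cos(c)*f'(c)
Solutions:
 f(c) = C1 + Integral(c/cos(c), c)


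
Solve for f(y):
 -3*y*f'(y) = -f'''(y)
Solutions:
 f(y) = C1 + Integral(C2*airyai(3^(1/3)*y) + C3*airybi(3^(1/3)*y), y)


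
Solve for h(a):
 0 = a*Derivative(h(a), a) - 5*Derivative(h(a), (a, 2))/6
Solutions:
 h(a) = C1 + C2*erfi(sqrt(15)*a/5)


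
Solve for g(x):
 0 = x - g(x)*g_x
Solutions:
 g(x) = -sqrt(C1 + x^2)
 g(x) = sqrt(C1 + x^2)


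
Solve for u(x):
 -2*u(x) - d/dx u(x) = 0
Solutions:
 u(x) = C1*exp(-2*x)


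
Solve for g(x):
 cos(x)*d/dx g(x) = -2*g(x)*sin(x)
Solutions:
 g(x) = C1*cos(x)^2


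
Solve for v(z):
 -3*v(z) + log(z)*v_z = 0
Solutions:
 v(z) = C1*exp(3*li(z))


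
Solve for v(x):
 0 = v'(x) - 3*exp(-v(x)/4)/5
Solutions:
 v(x) = 4*log(C1 + 3*x/20)


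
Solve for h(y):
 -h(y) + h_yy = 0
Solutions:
 h(y) = C1*exp(-y) + C2*exp(y)


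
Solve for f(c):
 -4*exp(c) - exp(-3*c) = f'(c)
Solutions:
 f(c) = C1 - 4*exp(c) + exp(-3*c)/3


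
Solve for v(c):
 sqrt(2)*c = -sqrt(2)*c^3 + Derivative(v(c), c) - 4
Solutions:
 v(c) = C1 + sqrt(2)*c^4/4 + sqrt(2)*c^2/2 + 4*c


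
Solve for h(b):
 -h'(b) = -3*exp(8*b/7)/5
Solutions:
 h(b) = C1 + 21*exp(8*b/7)/40


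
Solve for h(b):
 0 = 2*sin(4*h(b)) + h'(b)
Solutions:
 h(b) = -acos((-C1 - exp(16*b))/(C1 - exp(16*b)))/4 + pi/2
 h(b) = acos((-C1 - exp(16*b))/(C1 - exp(16*b)))/4


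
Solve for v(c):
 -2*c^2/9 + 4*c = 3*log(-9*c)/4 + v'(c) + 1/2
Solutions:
 v(c) = C1 - 2*c^3/27 + 2*c^2 - 3*c*log(-c)/4 + c*(1 - 6*log(3))/4


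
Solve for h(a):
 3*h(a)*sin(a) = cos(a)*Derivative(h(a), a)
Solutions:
 h(a) = C1/cos(a)^3


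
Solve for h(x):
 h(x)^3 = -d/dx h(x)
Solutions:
 h(x) = -sqrt(2)*sqrt(-1/(C1 - x))/2
 h(x) = sqrt(2)*sqrt(-1/(C1 - x))/2


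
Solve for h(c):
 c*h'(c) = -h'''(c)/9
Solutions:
 h(c) = C1 + Integral(C2*airyai(-3^(2/3)*c) + C3*airybi(-3^(2/3)*c), c)


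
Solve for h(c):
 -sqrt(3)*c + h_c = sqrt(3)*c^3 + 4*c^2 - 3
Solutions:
 h(c) = C1 + sqrt(3)*c^4/4 + 4*c^3/3 + sqrt(3)*c^2/2 - 3*c


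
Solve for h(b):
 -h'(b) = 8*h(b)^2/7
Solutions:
 h(b) = 7/(C1 + 8*b)


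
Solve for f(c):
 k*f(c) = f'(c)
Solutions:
 f(c) = C1*exp(c*k)


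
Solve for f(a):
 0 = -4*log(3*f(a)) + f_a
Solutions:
 -Integral(1/(log(_y) + log(3)), (_y, f(a)))/4 = C1 - a


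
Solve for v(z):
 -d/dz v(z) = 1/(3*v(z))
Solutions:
 v(z) = -sqrt(C1 - 6*z)/3
 v(z) = sqrt(C1 - 6*z)/3


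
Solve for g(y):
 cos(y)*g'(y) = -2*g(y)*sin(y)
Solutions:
 g(y) = C1*cos(y)^2


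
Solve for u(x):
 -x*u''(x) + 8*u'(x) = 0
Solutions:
 u(x) = C1 + C2*x^9


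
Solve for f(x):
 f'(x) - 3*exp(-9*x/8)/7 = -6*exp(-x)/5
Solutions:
 f(x) = C1 + 6*exp(-x)/5 - 8*exp(-9*x/8)/21


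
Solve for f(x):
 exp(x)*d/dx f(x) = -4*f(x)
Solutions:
 f(x) = C1*exp(4*exp(-x))


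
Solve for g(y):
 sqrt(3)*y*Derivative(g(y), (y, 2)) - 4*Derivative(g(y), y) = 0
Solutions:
 g(y) = C1 + C2*y^(1 + 4*sqrt(3)/3)


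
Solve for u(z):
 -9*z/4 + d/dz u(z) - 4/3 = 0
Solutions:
 u(z) = C1 + 9*z^2/8 + 4*z/3


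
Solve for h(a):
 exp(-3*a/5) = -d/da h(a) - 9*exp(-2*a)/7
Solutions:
 h(a) = C1 + 9*exp(-2*a)/14 + 5*exp(-3*a/5)/3


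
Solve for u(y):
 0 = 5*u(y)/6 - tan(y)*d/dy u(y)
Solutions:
 u(y) = C1*sin(y)^(5/6)


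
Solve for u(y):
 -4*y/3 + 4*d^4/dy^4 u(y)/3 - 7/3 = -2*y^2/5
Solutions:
 u(y) = C1 + C2*y + C3*y^2 + C4*y^3 - y^6/1200 + y^5/120 + 7*y^4/96


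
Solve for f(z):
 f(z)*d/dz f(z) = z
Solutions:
 f(z) = -sqrt(C1 + z^2)
 f(z) = sqrt(C1 + z^2)


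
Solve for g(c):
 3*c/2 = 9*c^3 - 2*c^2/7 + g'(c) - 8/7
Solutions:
 g(c) = C1 - 9*c^4/4 + 2*c^3/21 + 3*c^2/4 + 8*c/7


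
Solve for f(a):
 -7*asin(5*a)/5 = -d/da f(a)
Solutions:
 f(a) = C1 + 7*a*asin(5*a)/5 + 7*sqrt(1 - 25*a^2)/25


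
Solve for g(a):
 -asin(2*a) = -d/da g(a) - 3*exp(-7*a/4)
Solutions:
 g(a) = C1 + a*asin(2*a) + sqrt(1 - 4*a^2)/2 + 12*exp(-7*a/4)/7


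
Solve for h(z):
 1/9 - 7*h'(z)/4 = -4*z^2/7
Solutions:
 h(z) = C1 + 16*z^3/147 + 4*z/63


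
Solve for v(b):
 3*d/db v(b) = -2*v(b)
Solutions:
 v(b) = C1*exp(-2*b/3)


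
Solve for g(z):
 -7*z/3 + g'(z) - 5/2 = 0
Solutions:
 g(z) = C1 + 7*z^2/6 + 5*z/2


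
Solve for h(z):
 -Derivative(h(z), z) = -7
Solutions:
 h(z) = C1 + 7*z


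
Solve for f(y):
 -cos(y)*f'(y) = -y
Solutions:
 f(y) = C1 + Integral(y/cos(y), y)


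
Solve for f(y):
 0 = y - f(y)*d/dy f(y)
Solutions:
 f(y) = -sqrt(C1 + y^2)
 f(y) = sqrt(C1 + y^2)


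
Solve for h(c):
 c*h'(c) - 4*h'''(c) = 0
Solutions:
 h(c) = C1 + Integral(C2*airyai(2^(1/3)*c/2) + C3*airybi(2^(1/3)*c/2), c)


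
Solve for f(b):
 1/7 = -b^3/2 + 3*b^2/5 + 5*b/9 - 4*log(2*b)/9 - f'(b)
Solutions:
 f(b) = C1 - b^4/8 + b^3/5 + 5*b^2/18 - 4*b*log(b)/9 - 4*b*log(2)/9 + 19*b/63


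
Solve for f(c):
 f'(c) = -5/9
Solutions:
 f(c) = C1 - 5*c/9


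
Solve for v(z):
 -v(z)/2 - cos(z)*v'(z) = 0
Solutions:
 v(z) = C1*(sin(z) - 1)^(1/4)/(sin(z) + 1)^(1/4)


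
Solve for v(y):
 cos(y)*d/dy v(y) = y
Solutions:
 v(y) = C1 + Integral(y/cos(y), y)


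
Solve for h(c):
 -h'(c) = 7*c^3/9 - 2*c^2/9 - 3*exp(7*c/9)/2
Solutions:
 h(c) = C1 - 7*c^4/36 + 2*c^3/27 + 27*exp(7*c/9)/14


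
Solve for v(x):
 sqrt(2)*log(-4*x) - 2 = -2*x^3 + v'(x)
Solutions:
 v(x) = C1 + x^4/2 + sqrt(2)*x*log(-x) + x*(-2 - sqrt(2) + 2*sqrt(2)*log(2))


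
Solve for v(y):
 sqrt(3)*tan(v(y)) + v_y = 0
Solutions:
 v(y) = pi - asin(C1*exp(-sqrt(3)*y))
 v(y) = asin(C1*exp(-sqrt(3)*y))


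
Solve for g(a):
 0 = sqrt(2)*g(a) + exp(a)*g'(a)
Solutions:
 g(a) = C1*exp(sqrt(2)*exp(-a))


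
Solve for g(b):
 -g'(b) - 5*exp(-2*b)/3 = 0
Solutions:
 g(b) = C1 + 5*exp(-2*b)/6


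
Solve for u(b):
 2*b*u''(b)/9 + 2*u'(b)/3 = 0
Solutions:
 u(b) = C1 + C2/b^2


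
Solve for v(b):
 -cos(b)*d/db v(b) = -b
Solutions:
 v(b) = C1 + Integral(b/cos(b), b)


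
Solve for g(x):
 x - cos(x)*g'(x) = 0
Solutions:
 g(x) = C1 + Integral(x/cos(x), x)


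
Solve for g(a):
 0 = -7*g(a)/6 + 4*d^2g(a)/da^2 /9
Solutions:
 g(a) = C1*exp(-sqrt(42)*a/4) + C2*exp(sqrt(42)*a/4)


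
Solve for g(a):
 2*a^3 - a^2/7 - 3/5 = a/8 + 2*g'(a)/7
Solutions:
 g(a) = C1 + 7*a^4/4 - a^3/6 - 7*a^2/32 - 21*a/10


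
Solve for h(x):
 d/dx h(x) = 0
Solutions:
 h(x) = C1


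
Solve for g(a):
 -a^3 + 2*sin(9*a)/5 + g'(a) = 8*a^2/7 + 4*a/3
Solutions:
 g(a) = C1 + a^4/4 + 8*a^3/21 + 2*a^2/3 + 2*cos(9*a)/45


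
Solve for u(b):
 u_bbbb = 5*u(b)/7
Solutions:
 u(b) = C1*exp(-5^(1/4)*7^(3/4)*b/7) + C2*exp(5^(1/4)*7^(3/4)*b/7) + C3*sin(5^(1/4)*7^(3/4)*b/7) + C4*cos(5^(1/4)*7^(3/4)*b/7)


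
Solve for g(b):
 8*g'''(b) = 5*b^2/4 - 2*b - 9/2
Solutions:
 g(b) = C1 + C2*b + C3*b^2 + b^5/384 - b^4/96 - 3*b^3/32


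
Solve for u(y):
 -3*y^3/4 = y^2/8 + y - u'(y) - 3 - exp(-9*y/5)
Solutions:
 u(y) = C1 + 3*y^4/16 + y^3/24 + y^2/2 - 3*y + 5*exp(-9*y/5)/9


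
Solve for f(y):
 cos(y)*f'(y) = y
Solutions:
 f(y) = C1 + Integral(y/cos(y), y)


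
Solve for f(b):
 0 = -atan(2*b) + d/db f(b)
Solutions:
 f(b) = C1 + b*atan(2*b) - log(4*b^2 + 1)/4


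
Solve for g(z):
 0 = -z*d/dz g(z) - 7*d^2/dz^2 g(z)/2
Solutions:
 g(z) = C1 + C2*erf(sqrt(7)*z/7)


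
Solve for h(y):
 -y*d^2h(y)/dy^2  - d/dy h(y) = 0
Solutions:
 h(y) = C1 + C2*log(y)


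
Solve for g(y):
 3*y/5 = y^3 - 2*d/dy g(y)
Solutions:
 g(y) = C1 + y^4/8 - 3*y^2/20


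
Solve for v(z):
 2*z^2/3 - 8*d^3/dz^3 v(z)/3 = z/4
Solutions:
 v(z) = C1 + C2*z + C3*z^2 + z^5/240 - z^4/256


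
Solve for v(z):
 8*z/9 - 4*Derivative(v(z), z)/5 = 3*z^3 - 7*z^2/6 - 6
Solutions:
 v(z) = C1 - 15*z^4/16 + 35*z^3/72 + 5*z^2/9 + 15*z/2


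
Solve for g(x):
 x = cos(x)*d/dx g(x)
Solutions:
 g(x) = C1 + Integral(x/cos(x), x)


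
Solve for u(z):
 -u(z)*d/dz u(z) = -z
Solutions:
 u(z) = -sqrt(C1 + z^2)
 u(z) = sqrt(C1 + z^2)


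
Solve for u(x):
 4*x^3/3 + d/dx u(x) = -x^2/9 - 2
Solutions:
 u(x) = C1 - x^4/3 - x^3/27 - 2*x


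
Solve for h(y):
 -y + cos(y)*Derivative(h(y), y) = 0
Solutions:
 h(y) = C1 + Integral(y/cos(y), y)


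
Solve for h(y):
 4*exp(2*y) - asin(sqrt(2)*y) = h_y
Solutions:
 h(y) = C1 - y*asin(sqrt(2)*y) - sqrt(2)*sqrt(1 - 2*y^2)/2 + 2*exp(2*y)


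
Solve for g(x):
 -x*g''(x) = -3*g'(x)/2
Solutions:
 g(x) = C1 + C2*x^(5/2)


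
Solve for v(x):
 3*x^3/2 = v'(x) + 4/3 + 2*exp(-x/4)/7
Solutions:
 v(x) = C1 + 3*x^4/8 - 4*x/3 + 8*exp(-x/4)/7


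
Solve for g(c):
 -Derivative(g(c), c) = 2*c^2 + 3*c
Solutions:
 g(c) = C1 - 2*c^3/3 - 3*c^2/2


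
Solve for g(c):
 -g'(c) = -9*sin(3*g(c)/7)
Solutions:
 -9*c + 7*log(cos(3*g(c)/7) - 1)/6 - 7*log(cos(3*g(c)/7) + 1)/6 = C1


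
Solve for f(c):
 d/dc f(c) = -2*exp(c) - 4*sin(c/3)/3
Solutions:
 f(c) = C1 - 2*exp(c) + 4*cos(c/3)


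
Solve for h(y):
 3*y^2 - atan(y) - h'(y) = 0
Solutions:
 h(y) = C1 + y^3 - y*atan(y) + log(y^2 + 1)/2


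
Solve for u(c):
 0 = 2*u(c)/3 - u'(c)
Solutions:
 u(c) = C1*exp(2*c/3)


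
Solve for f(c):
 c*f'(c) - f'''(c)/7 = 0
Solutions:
 f(c) = C1 + Integral(C2*airyai(7^(1/3)*c) + C3*airybi(7^(1/3)*c), c)


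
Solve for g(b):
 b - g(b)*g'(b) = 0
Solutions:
 g(b) = -sqrt(C1 + b^2)
 g(b) = sqrt(C1 + b^2)


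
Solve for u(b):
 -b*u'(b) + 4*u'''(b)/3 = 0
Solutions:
 u(b) = C1 + Integral(C2*airyai(6^(1/3)*b/2) + C3*airybi(6^(1/3)*b/2), b)


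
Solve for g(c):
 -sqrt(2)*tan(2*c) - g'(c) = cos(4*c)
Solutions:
 g(c) = C1 + sqrt(2)*log(cos(2*c))/2 - sin(4*c)/4


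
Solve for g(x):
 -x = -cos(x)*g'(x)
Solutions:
 g(x) = C1 + Integral(x/cos(x), x)


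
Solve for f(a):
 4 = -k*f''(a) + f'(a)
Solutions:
 f(a) = C1 + C2*exp(a/k) + 4*a


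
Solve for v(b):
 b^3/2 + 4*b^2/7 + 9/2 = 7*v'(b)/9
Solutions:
 v(b) = C1 + 9*b^4/56 + 12*b^3/49 + 81*b/14


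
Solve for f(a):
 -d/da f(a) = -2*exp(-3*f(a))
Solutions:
 f(a) = log(C1 + 6*a)/3
 f(a) = log((-3^(1/3) - 3^(5/6)*I)*(C1 + 2*a)^(1/3)/2)
 f(a) = log((-3^(1/3) + 3^(5/6)*I)*(C1 + 2*a)^(1/3)/2)


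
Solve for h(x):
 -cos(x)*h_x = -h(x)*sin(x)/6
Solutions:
 h(x) = C1/cos(x)^(1/6)


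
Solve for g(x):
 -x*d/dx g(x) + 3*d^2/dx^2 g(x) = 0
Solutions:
 g(x) = C1 + C2*erfi(sqrt(6)*x/6)


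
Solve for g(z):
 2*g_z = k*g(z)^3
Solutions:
 g(z) = -sqrt(-1/(C1 + k*z))
 g(z) = sqrt(-1/(C1 + k*z))


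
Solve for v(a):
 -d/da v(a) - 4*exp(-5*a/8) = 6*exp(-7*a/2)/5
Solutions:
 v(a) = C1 + 12*exp(-7*a/2)/35 + 32*exp(-5*a/8)/5


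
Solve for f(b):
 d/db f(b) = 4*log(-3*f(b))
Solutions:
 -Integral(1/(log(-_y) + log(3)), (_y, f(b)))/4 = C1 - b


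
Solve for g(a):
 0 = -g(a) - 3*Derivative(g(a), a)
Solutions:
 g(a) = C1*exp(-a/3)


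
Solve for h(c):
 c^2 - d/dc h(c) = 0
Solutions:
 h(c) = C1 + c^3/3


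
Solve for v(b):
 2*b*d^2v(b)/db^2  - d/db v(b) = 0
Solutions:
 v(b) = C1 + C2*b^(3/2)


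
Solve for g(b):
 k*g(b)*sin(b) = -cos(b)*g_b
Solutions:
 g(b) = C1*exp(k*log(cos(b)))


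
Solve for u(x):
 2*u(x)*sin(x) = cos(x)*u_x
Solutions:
 u(x) = C1/cos(x)^2


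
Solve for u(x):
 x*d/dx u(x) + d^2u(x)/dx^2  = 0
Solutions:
 u(x) = C1 + C2*erf(sqrt(2)*x/2)


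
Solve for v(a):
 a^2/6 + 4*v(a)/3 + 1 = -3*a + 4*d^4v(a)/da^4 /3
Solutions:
 v(a) = C1*exp(-a) + C2*exp(a) + C3*sin(a) + C4*cos(a) - a^2/8 - 9*a/4 - 3/4


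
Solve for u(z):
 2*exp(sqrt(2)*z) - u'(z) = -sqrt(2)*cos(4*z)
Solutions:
 u(z) = C1 + sqrt(2)*exp(sqrt(2)*z) + sqrt(2)*sin(4*z)/4


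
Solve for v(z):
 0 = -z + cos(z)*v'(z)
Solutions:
 v(z) = C1 + Integral(z/cos(z), z)


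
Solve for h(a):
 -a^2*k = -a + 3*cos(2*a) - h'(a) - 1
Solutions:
 h(a) = C1 + a^3*k/3 - a^2/2 - a + 3*sin(2*a)/2


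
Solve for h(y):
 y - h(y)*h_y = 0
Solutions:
 h(y) = -sqrt(C1 + y^2)
 h(y) = sqrt(C1 + y^2)


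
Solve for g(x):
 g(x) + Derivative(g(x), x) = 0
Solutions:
 g(x) = C1*exp(-x)


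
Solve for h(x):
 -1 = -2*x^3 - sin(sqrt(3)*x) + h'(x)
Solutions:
 h(x) = C1 + x^4/2 - x - sqrt(3)*cos(sqrt(3)*x)/3


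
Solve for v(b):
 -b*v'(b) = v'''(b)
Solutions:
 v(b) = C1 + Integral(C2*airyai(-b) + C3*airybi(-b), b)


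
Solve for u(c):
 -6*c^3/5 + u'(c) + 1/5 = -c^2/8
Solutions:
 u(c) = C1 + 3*c^4/10 - c^3/24 - c/5


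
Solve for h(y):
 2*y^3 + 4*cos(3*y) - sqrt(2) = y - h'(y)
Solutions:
 h(y) = C1 - y^4/2 + y^2/2 + sqrt(2)*y - 4*sin(3*y)/3


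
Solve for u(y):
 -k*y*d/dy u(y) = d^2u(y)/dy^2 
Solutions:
 u(y) = Piecewise((-sqrt(2)*sqrt(pi)*C1*erf(sqrt(2)*sqrt(k)*y/2)/(2*sqrt(k)) - C2, (k > 0) | (k < 0)), (-C1*y - C2, True))


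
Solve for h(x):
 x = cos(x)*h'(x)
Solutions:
 h(x) = C1 + Integral(x/cos(x), x)


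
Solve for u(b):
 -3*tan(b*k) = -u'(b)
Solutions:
 u(b) = C1 + 3*Piecewise((-log(cos(b*k))/k, Ne(k, 0)), (0, True))


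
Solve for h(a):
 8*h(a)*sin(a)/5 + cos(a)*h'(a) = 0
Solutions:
 h(a) = C1*cos(a)^(8/5)


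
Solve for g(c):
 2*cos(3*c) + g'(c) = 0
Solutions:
 g(c) = C1 - 2*sin(3*c)/3


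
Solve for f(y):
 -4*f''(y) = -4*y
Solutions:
 f(y) = C1 + C2*y + y^3/6


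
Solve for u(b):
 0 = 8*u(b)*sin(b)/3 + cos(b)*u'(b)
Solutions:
 u(b) = C1*cos(b)^(8/3)


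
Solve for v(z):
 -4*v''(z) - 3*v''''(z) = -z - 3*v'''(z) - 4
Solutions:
 v(z) = C1 + C2*z + z^3/24 + 19*z^2/32 + (C3*sin(sqrt(39)*z/6) + C4*cos(sqrt(39)*z/6))*exp(z/2)


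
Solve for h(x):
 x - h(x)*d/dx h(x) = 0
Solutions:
 h(x) = -sqrt(C1 + x^2)
 h(x) = sqrt(C1 + x^2)


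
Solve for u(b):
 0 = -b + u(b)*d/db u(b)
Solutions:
 u(b) = -sqrt(C1 + b^2)
 u(b) = sqrt(C1 + b^2)


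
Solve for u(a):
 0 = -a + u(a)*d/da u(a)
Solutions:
 u(a) = -sqrt(C1 + a^2)
 u(a) = sqrt(C1 + a^2)


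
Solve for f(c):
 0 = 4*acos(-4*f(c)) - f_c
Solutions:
 Integral(1/acos(-4*_y), (_y, f(c))) = C1 + 4*c


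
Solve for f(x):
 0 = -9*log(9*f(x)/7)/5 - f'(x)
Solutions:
 5*Integral(1/(log(_y) - log(7) + 2*log(3)), (_y, f(x)))/9 = C1 - x


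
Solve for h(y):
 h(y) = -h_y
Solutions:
 h(y) = C1*exp(-y)


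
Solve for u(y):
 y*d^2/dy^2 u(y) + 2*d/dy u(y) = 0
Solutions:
 u(y) = C1 + C2/y


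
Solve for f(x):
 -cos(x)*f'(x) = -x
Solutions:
 f(x) = C1 + Integral(x/cos(x), x)


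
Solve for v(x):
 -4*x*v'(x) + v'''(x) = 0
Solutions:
 v(x) = C1 + Integral(C2*airyai(2^(2/3)*x) + C3*airybi(2^(2/3)*x), x)


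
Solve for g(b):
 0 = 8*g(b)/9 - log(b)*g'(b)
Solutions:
 g(b) = C1*exp(8*li(b)/9)


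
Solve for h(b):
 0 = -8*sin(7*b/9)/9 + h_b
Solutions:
 h(b) = C1 - 8*cos(7*b/9)/7


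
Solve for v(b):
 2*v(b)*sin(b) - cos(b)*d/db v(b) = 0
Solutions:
 v(b) = C1/cos(b)^2


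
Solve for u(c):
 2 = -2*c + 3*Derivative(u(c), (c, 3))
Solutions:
 u(c) = C1 + C2*c + C3*c^2 + c^4/36 + c^3/9


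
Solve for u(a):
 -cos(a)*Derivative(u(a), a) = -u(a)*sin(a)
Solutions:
 u(a) = C1/cos(a)


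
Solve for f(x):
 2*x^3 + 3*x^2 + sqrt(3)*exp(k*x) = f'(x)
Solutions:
 f(x) = C1 + x^4/2 + x^3 + sqrt(3)*exp(k*x)/k


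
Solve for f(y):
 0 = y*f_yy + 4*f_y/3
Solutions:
 f(y) = C1 + C2/y^(1/3)


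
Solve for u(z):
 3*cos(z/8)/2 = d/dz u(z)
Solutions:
 u(z) = C1 + 12*sin(z/8)


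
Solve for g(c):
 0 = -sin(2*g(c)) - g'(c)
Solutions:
 g(c) = pi - acos((-C1 - exp(4*c))/(C1 - exp(4*c)))/2
 g(c) = acos((-C1 - exp(4*c))/(C1 - exp(4*c)))/2


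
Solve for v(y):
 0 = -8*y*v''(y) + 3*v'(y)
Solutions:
 v(y) = C1 + C2*y^(11/8)


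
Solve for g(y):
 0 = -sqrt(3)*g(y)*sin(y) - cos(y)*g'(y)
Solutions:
 g(y) = C1*cos(y)^(sqrt(3))


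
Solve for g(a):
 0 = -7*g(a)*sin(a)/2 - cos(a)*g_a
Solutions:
 g(a) = C1*cos(a)^(7/2)


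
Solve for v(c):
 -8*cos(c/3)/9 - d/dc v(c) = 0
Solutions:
 v(c) = C1 - 8*sin(c/3)/3


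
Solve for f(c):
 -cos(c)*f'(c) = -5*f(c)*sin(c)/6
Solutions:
 f(c) = C1/cos(c)^(5/6)


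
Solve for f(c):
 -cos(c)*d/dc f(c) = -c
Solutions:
 f(c) = C1 + Integral(c/cos(c), c)


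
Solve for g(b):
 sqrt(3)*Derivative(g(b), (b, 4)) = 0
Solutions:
 g(b) = C1 + C2*b + C3*b^2 + C4*b^3


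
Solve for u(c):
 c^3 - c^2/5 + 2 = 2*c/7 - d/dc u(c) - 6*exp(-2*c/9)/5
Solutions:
 u(c) = C1 - c^4/4 + c^3/15 + c^2/7 - 2*c + 27*exp(-2*c/9)/5


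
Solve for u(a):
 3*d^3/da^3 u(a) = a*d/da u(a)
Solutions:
 u(a) = C1 + Integral(C2*airyai(3^(2/3)*a/3) + C3*airybi(3^(2/3)*a/3), a)


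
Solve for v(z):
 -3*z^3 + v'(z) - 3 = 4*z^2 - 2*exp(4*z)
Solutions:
 v(z) = C1 + 3*z^4/4 + 4*z^3/3 + 3*z - exp(4*z)/2


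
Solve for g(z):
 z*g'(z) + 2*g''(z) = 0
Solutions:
 g(z) = C1 + C2*erf(z/2)


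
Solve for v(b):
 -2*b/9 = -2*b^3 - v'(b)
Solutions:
 v(b) = C1 - b^4/2 + b^2/9


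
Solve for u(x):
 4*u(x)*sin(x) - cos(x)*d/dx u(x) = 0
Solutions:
 u(x) = C1/cos(x)^4


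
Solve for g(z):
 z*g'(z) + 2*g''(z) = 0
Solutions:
 g(z) = C1 + C2*erf(z/2)


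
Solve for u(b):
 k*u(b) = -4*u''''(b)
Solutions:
 u(b) = C1*exp(-sqrt(2)*b*(-k)^(1/4)/2) + C2*exp(sqrt(2)*b*(-k)^(1/4)/2) + C3*exp(-sqrt(2)*I*b*(-k)^(1/4)/2) + C4*exp(sqrt(2)*I*b*(-k)^(1/4)/2)


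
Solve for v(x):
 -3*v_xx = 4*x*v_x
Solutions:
 v(x) = C1 + C2*erf(sqrt(6)*x/3)


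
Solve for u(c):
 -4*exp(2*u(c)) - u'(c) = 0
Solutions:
 u(c) = log(-sqrt(-1/(C1 - 4*c))) - log(2)/2
 u(c) = log(-1/(C1 - 4*c))/2 - log(2)/2


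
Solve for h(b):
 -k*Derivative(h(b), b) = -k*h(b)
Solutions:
 h(b) = C1*exp(b)


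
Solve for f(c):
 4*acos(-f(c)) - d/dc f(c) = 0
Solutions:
 Integral(1/acos(-_y), (_y, f(c))) = C1 + 4*c


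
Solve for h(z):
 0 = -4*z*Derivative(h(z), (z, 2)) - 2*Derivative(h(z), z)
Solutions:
 h(z) = C1 + C2*sqrt(z)


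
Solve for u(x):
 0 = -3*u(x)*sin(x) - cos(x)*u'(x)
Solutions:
 u(x) = C1*cos(x)^3


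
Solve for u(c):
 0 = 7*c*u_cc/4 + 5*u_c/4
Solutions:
 u(c) = C1 + C2*c^(2/7)


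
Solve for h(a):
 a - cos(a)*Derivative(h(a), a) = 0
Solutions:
 h(a) = C1 + Integral(a/cos(a), a)


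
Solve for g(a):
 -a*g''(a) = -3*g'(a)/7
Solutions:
 g(a) = C1 + C2*a^(10/7)


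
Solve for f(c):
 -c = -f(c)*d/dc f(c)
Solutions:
 f(c) = -sqrt(C1 + c^2)
 f(c) = sqrt(C1 + c^2)


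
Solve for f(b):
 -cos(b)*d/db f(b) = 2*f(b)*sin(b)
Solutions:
 f(b) = C1*cos(b)^2


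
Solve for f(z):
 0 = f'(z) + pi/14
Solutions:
 f(z) = C1 - pi*z/14


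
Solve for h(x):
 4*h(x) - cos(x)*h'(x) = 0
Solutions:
 h(x) = C1*(sin(x)^2 + 2*sin(x) + 1)/(sin(x)^2 - 2*sin(x) + 1)


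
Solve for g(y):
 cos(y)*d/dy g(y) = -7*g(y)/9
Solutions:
 g(y) = C1*(sin(y) - 1)^(7/18)/(sin(y) + 1)^(7/18)


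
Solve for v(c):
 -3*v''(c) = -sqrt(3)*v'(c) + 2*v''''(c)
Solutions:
 v(c) = C1 + C2*exp(2^(1/3)*3^(1/6)*c*(-3^(2/3)*(3 + sqrt(15))^(1/3) + 3*2^(1/3)/(3 + sqrt(15))^(1/3))/12)*sin(6^(1/3)*c*(6^(1/3)/(3 + sqrt(15))^(1/3) + (3 + sqrt(15))^(1/3))/4) + C3*exp(2^(1/3)*3^(1/6)*c*(-3^(2/3)*(3 + sqrt(15))^(1/3) + 3*2^(1/3)/(3 + sqrt(15))^(1/3))/12)*cos(6^(1/3)*c*(6^(1/3)/(3 + sqrt(15))^(1/3) + (3 + sqrt(15))^(1/3))/4) + C4*exp(-2^(1/3)*3^(1/6)*c*(-3^(2/3)*(3 + sqrt(15))^(1/3) + 3*2^(1/3)/(3 + sqrt(15))^(1/3))/6)


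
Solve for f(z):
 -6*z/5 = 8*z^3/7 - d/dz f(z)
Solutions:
 f(z) = C1 + 2*z^4/7 + 3*z^2/5


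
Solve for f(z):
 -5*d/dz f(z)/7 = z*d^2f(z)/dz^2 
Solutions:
 f(z) = C1 + C2*z^(2/7)


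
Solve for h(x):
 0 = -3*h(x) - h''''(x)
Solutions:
 h(x) = (C1*sin(sqrt(2)*3^(1/4)*x/2) + C2*cos(sqrt(2)*3^(1/4)*x/2))*exp(-sqrt(2)*3^(1/4)*x/2) + (C3*sin(sqrt(2)*3^(1/4)*x/2) + C4*cos(sqrt(2)*3^(1/4)*x/2))*exp(sqrt(2)*3^(1/4)*x/2)


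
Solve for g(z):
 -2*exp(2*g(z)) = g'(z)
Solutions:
 g(z) = log(-sqrt(-1/(C1 - 2*z))) - log(2)/2
 g(z) = log(-1/(C1 - 2*z))/2 - log(2)/2


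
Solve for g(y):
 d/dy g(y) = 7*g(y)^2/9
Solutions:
 g(y) = -9/(C1 + 7*y)


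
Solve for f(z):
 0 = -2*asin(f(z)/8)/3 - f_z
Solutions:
 Integral(1/asin(_y/8), (_y, f(z))) = C1 - 2*z/3


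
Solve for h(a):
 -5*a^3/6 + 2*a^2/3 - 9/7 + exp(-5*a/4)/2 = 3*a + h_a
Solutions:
 h(a) = C1 - 5*a^4/24 + 2*a^3/9 - 3*a^2/2 - 9*a/7 - 2*exp(-5*a/4)/5


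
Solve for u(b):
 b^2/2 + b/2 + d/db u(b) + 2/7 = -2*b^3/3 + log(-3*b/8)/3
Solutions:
 u(b) = C1 - b^4/6 - b^3/6 - b^2/4 + b*log(-b)/3 + b*(-log(2) - 13/21 + log(3)/3)


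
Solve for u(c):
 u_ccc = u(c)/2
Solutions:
 u(c) = C3*exp(2^(2/3)*c/2) + (C1*sin(2^(2/3)*sqrt(3)*c/4) + C2*cos(2^(2/3)*sqrt(3)*c/4))*exp(-2^(2/3)*c/4)


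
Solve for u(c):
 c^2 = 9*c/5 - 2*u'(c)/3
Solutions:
 u(c) = C1 - c^3/2 + 27*c^2/20


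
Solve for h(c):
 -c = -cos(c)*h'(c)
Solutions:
 h(c) = C1 + Integral(c/cos(c), c)


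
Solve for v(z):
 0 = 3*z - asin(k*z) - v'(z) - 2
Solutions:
 v(z) = C1 + 3*z^2/2 - 2*z - Piecewise((z*asin(k*z) + sqrt(-k^2*z^2 + 1)/k, Ne(k, 0)), (0, True))


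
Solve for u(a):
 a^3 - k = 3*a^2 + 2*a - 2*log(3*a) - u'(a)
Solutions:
 u(a) = C1 - a^4/4 + a^3 + a^2 + a*k - 2*a*log(a) - a*log(9) + 2*a


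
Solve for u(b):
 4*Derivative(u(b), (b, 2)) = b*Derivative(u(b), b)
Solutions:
 u(b) = C1 + C2*erfi(sqrt(2)*b/4)


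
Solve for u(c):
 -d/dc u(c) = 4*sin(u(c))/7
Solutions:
 4*c/7 + log(cos(u(c)) - 1)/2 - log(cos(u(c)) + 1)/2 = C1


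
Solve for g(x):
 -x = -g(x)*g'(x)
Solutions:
 g(x) = -sqrt(C1 + x^2)
 g(x) = sqrt(C1 + x^2)


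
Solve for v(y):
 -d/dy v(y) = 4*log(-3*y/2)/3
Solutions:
 v(y) = C1 - 4*y*log(-y)/3 + 4*y*(-log(3) + log(2) + 1)/3


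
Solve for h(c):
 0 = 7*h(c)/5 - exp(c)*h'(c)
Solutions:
 h(c) = C1*exp(-7*exp(-c)/5)


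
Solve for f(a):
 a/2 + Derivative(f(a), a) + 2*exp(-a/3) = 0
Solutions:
 f(a) = C1 - a^2/4 + 6*exp(-a/3)


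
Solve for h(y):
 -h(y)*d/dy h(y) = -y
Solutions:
 h(y) = -sqrt(C1 + y^2)
 h(y) = sqrt(C1 + y^2)


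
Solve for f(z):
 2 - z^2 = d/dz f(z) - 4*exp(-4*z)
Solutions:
 f(z) = C1 - z^3/3 + 2*z - exp(-4*z)


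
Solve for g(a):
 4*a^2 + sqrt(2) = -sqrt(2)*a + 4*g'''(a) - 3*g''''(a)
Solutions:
 g(a) = C1 + C2*a + C3*a^2 + C4*exp(4*a/3) + a^5/60 + a^4*(sqrt(2) + 6)/96 + a^3*(7*sqrt(2) + 18)/96


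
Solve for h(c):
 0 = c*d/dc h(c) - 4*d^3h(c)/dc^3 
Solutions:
 h(c) = C1 + Integral(C2*airyai(2^(1/3)*c/2) + C3*airybi(2^(1/3)*c/2), c)


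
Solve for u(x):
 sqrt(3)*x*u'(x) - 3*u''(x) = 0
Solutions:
 u(x) = C1 + C2*erfi(sqrt(2)*3^(3/4)*x/6)


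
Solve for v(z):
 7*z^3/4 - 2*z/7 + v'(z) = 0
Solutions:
 v(z) = C1 - 7*z^4/16 + z^2/7


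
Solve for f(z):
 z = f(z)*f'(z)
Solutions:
 f(z) = -sqrt(C1 + z^2)
 f(z) = sqrt(C1 + z^2)


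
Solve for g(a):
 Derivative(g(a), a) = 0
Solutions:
 g(a) = C1


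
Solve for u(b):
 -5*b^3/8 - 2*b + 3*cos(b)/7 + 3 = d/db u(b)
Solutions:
 u(b) = C1 - 5*b^4/32 - b^2 + 3*b + 3*sin(b)/7


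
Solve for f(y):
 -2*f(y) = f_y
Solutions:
 f(y) = C1*exp(-2*y)


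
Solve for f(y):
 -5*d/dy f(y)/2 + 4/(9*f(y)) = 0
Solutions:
 f(y) = -sqrt(C1 + 80*y)/15
 f(y) = sqrt(C1 + 80*y)/15


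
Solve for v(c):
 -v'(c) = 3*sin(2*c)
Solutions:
 v(c) = C1 + 3*cos(2*c)/2


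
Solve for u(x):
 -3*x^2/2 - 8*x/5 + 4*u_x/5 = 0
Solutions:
 u(x) = C1 + 5*x^3/8 + x^2


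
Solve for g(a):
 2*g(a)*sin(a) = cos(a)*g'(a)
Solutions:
 g(a) = C1/cos(a)^2


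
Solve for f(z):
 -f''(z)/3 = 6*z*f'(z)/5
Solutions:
 f(z) = C1 + C2*erf(3*sqrt(5)*z/5)


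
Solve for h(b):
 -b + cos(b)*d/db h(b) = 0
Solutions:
 h(b) = C1 + Integral(b/cos(b), b)


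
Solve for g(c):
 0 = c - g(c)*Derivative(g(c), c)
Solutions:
 g(c) = -sqrt(C1 + c^2)
 g(c) = sqrt(C1 + c^2)


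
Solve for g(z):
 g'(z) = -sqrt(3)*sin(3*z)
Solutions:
 g(z) = C1 + sqrt(3)*cos(3*z)/3


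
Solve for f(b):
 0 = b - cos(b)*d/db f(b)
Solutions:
 f(b) = C1 + Integral(b/cos(b), b)


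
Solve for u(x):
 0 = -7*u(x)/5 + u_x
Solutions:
 u(x) = C1*exp(7*x/5)


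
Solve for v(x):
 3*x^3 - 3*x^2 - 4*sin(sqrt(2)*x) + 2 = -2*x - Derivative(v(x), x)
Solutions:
 v(x) = C1 - 3*x^4/4 + x^3 - x^2 - 2*x - 2*sqrt(2)*cos(sqrt(2)*x)


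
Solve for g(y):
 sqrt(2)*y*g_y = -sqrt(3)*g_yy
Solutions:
 g(y) = C1 + C2*erf(6^(3/4)*y/6)


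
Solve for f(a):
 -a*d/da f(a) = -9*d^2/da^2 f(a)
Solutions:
 f(a) = C1 + C2*erfi(sqrt(2)*a/6)


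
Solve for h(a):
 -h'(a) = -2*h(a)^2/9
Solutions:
 h(a) = -9/(C1 + 2*a)


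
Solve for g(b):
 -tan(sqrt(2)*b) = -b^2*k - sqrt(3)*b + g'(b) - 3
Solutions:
 g(b) = C1 + b^3*k/3 + sqrt(3)*b^2/2 + 3*b + sqrt(2)*log(cos(sqrt(2)*b))/2


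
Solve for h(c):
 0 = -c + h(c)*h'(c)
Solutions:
 h(c) = -sqrt(C1 + c^2)
 h(c) = sqrt(C1 + c^2)


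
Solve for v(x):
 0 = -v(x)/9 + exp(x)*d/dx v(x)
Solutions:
 v(x) = C1*exp(-exp(-x)/9)


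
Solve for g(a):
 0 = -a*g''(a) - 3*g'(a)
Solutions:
 g(a) = C1 + C2/a^2


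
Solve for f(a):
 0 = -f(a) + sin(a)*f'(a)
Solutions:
 f(a) = C1*sqrt(cos(a) - 1)/sqrt(cos(a) + 1)


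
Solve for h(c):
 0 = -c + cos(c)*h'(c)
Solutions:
 h(c) = C1 + Integral(c/cos(c), c)


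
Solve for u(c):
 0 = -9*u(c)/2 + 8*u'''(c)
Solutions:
 u(c) = C3*exp(6^(2/3)*c/4) + (C1*sin(3*2^(2/3)*3^(1/6)*c/8) + C2*cos(3*2^(2/3)*3^(1/6)*c/8))*exp(-6^(2/3)*c/8)


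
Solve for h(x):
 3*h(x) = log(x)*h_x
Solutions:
 h(x) = C1*exp(3*li(x))


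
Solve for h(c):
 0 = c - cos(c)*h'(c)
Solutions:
 h(c) = C1 + Integral(c/cos(c), c)


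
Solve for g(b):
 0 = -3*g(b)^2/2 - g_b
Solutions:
 g(b) = 2/(C1 + 3*b)


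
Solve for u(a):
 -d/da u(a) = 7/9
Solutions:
 u(a) = C1 - 7*a/9


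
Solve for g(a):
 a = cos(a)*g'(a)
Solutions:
 g(a) = C1 + Integral(a/cos(a), a)


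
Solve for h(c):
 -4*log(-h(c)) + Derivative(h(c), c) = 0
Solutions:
 -li(-h(c)) = C1 + 4*c


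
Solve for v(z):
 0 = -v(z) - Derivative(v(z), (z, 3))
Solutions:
 v(z) = C3*exp(-z) + (C1*sin(sqrt(3)*z/2) + C2*cos(sqrt(3)*z/2))*exp(z/2)


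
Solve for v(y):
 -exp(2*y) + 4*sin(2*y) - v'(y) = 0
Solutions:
 v(y) = C1 - exp(2*y)/2 - 2*cos(2*y)


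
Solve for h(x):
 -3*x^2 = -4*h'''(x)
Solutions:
 h(x) = C1 + C2*x + C3*x^2 + x^5/80


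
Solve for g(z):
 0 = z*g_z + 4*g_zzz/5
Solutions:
 g(z) = C1 + Integral(C2*airyai(-10^(1/3)*z/2) + C3*airybi(-10^(1/3)*z/2), z)


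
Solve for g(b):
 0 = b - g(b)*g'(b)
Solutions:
 g(b) = -sqrt(C1 + b^2)
 g(b) = sqrt(C1 + b^2)


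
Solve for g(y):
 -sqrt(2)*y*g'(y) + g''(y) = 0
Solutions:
 g(y) = C1 + C2*erfi(2^(3/4)*y/2)


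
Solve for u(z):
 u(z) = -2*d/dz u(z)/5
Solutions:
 u(z) = C1*exp(-5*z/2)


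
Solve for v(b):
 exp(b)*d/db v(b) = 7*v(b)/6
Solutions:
 v(b) = C1*exp(-7*exp(-b)/6)


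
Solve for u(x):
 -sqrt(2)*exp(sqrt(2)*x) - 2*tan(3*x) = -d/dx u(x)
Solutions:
 u(x) = C1 + exp(sqrt(2)*x) - 2*log(cos(3*x))/3


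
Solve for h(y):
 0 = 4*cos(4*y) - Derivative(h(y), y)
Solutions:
 h(y) = C1 + sin(4*y)


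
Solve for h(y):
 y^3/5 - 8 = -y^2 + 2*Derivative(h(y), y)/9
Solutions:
 h(y) = C1 + 9*y^4/40 + 3*y^3/2 - 36*y


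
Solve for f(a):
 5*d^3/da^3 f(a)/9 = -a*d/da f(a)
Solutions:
 f(a) = C1 + Integral(C2*airyai(-15^(2/3)*a/5) + C3*airybi(-15^(2/3)*a/5), a)


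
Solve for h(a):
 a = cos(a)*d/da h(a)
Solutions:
 h(a) = C1 + Integral(a/cos(a), a)


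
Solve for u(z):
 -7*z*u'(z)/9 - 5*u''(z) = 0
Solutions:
 u(z) = C1 + C2*erf(sqrt(70)*z/30)


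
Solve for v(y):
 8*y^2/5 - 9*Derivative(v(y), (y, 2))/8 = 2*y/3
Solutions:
 v(y) = C1 + C2*y + 16*y^4/135 - 8*y^3/81


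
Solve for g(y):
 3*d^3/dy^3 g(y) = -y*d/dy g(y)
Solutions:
 g(y) = C1 + Integral(C2*airyai(-3^(2/3)*y/3) + C3*airybi(-3^(2/3)*y/3), y)


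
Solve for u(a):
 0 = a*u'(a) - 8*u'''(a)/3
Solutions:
 u(a) = C1 + Integral(C2*airyai(3^(1/3)*a/2) + C3*airybi(3^(1/3)*a/2), a)


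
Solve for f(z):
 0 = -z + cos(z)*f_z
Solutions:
 f(z) = C1 + Integral(z/cos(z), z)


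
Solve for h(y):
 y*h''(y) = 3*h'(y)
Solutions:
 h(y) = C1 + C2*y^4


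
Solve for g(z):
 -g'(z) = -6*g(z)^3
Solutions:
 g(z) = -sqrt(2)*sqrt(-1/(C1 + 6*z))/2
 g(z) = sqrt(2)*sqrt(-1/(C1 + 6*z))/2


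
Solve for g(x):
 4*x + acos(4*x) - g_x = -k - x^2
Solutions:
 g(x) = C1 + k*x + x^3/3 + 2*x^2 + x*acos(4*x) - sqrt(1 - 16*x^2)/4


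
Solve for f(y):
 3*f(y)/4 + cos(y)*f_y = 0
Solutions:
 f(y) = C1*(sin(y) - 1)^(3/8)/(sin(y) + 1)^(3/8)


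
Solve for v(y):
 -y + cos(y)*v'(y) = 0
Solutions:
 v(y) = C1 + Integral(y/cos(y), y)


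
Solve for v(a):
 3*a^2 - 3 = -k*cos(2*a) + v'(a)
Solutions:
 v(a) = C1 + a^3 - 3*a + k*sin(2*a)/2


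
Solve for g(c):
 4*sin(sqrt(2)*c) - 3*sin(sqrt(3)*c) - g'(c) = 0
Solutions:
 g(c) = C1 - 2*sqrt(2)*cos(sqrt(2)*c) + sqrt(3)*cos(sqrt(3)*c)


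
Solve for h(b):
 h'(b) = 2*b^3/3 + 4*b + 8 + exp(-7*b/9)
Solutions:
 h(b) = C1 + b^4/6 + 2*b^2 + 8*b - 9*exp(-7*b/9)/7


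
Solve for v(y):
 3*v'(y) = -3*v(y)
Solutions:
 v(y) = C1*exp(-y)


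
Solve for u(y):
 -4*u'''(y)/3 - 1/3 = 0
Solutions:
 u(y) = C1 + C2*y + C3*y^2 - y^3/24


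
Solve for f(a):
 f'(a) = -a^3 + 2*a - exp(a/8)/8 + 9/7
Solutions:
 f(a) = C1 - a^4/4 + a^2 + 9*a/7 - exp(a)^(1/8)


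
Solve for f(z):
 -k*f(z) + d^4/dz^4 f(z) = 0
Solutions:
 f(z) = C1*exp(-k^(1/4)*z) + C2*exp(k^(1/4)*z) + C3*exp(-I*k^(1/4)*z) + C4*exp(I*k^(1/4)*z)


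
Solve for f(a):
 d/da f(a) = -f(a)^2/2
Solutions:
 f(a) = 2/(C1 + a)


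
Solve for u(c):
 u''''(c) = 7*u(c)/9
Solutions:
 u(c) = C1*exp(-sqrt(3)*7^(1/4)*c/3) + C2*exp(sqrt(3)*7^(1/4)*c/3) + C3*sin(sqrt(3)*7^(1/4)*c/3) + C4*cos(sqrt(3)*7^(1/4)*c/3)


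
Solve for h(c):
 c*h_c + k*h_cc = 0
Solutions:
 h(c) = C1 + C2*sqrt(k)*erf(sqrt(2)*c*sqrt(1/k)/2)


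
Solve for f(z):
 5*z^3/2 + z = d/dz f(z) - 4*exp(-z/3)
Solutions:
 f(z) = C1 + 5*z^4/8 + z^2/2 - 12*exp(-z/3)


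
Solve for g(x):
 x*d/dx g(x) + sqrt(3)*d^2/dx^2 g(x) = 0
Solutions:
 g(x) = C1 + C2*erf(sqrt(2)*3^(3/4)*x/6)


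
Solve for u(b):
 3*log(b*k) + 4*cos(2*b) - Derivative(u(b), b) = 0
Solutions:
 u(b) = C1 + 3*b*log(b*k) - 3*b + 2*sin(2*b)


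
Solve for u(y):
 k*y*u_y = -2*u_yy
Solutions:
 u(y) = Piecewise((-sqrt(pi)*C1*erf(sqrt(k)*y/2)/sqrt(k) - C2, (k > 0) | (k < 0)), (-C1*y - C2, True))


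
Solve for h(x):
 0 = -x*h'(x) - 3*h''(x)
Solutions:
 h(x) = C1 + C2*erf(sqrt(6)*x/6)


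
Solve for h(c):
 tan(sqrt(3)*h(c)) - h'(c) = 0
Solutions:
 h(c) = sqrt(3)*(pi - asin(C1*exp(sqrt(3)*c)))/3
 h(c) = sqrt(3)*asin(C1*exp(sqrt(3)*c))/3


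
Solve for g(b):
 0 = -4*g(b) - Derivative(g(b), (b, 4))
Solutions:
 g(b) = (C1*sin(b) + C2*cos(b))*exp(-b) + (C3*sin(b) + C4*cos(b))*exp(b)


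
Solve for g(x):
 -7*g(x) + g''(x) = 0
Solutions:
 g(x) = C1*exp(-sqrt(7)*x) + C2*exp(sqrt(7)*x)


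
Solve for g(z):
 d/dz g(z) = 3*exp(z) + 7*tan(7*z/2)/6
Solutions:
 g(z) = C1 + 3*exp(z) - log(cos(7*z/2))/3


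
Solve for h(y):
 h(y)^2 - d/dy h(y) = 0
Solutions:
 h(y) = -1/(C1 + y)


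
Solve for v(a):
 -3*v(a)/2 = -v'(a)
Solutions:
 v(a) = C1*exp(3*a/2)


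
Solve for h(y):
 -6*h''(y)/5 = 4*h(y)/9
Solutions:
 h(y) = C1*sin(sqrt(30)*y/9) + C2*cos(sqrt(30)*y/9)


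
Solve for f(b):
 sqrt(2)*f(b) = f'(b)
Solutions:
 f(b) = C1*exp(sqrt(2)*b)


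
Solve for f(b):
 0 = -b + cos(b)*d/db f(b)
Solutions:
 f(b) = C1 + Integral(b/cos(b), b)


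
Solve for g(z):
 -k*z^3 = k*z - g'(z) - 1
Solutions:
 g(z) = C1 + k*z^4/4 + k*z^2/2 - z


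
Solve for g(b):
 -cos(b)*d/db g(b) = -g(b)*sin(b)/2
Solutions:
 g(b) = C1/sqrt(cos(b))


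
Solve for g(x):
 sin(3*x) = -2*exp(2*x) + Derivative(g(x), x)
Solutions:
 g(x) = C1 + exp(2*x) - cos(3*x)/3


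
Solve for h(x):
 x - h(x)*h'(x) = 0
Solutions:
 h(x) = -sqrt(C1 + x^2)
 h(x) = sqrt(C1 + x^2)


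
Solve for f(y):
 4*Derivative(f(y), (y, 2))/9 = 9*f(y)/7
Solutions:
 f(y) = C1*exp(-9*sqrt(7)*y/14) + C2*exp(9*sqrt(7)*y/14)


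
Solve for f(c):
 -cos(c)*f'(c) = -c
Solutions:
 f(c) = C1 + Integral(c/cos(c), c)


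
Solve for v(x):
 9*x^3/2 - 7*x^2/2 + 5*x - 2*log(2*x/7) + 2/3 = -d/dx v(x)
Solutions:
 v(x) = C1 - 9*x^4/8 + 7*x^3/6 - 5*x^2/2 + 2*x*log(x) - 2*x*log(7) - 8*x/3 + 2*x*log(2)


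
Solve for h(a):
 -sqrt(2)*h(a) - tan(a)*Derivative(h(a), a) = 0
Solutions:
 h(a) = C1/sin(a)^(sqrt(2))


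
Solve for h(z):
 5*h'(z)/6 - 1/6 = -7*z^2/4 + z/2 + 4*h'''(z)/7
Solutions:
 h(z) = C1 + C2*exp(-sqrt(210)*z/12) + C3*exp(sqrt(210)*z/12) - 7*z^3/10 + 3*z^2/10 - 67*z/25


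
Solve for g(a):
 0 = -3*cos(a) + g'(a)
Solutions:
 g(a) = C1 + 3*sin(a)


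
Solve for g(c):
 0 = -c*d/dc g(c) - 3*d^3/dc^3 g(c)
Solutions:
 g(c) = C1 + Integral(C2*airyai(-3^(2/3)*c/3) + C3*airybi(-3^(2/3)*c/3), c)


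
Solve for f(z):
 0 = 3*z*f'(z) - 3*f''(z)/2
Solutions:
 f(z) = C1 + C2*erfi(z)


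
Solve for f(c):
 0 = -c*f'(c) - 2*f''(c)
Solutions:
 f(c) = C1 + C2*erf(c/2)


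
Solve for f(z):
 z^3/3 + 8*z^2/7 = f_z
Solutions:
 f(z) = C1 + z^4/12 + 8*z^3/21


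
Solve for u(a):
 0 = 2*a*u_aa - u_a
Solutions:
 u(a) = C1 + C2*a^(3/2)


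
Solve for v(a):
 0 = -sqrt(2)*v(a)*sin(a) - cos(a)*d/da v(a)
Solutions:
 v(a) = C1*cos(a)^(sqrt(2))


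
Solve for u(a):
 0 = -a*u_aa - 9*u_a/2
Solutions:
 u(a) = C1 + C2/a^(7/2)


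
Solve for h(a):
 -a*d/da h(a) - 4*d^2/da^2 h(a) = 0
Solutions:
 h(a) = C1 + C2*erf(sqrt(2)*a/4)


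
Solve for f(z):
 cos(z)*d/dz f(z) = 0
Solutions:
 f(z) = C1


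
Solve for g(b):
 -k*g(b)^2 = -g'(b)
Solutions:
 g(b) = -1/(C1 + b*k)


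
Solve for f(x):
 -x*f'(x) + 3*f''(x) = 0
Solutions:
 f(x) = C1 + C2*erfi(sqrt(6)*x/6)


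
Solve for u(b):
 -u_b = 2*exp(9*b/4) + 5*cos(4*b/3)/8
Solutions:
 u(b) = C1 - 8*exp(9*b/4)/9 - 15*sin(4*b/3)/32


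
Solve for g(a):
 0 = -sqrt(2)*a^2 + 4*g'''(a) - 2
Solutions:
 g(a) = C1 + C2*a + C3*a^2 + sqrt(2)*a^5/240 + a^3/12


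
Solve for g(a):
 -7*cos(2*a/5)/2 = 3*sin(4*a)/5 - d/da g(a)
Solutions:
 g(a) = C1 + 35*sin(2*a/5)/4 - 3*cos(4*a)/20


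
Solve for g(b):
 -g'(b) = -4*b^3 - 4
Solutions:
 g(b) = C1 + b^4 + 4*b


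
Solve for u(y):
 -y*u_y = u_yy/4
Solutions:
 u(y) = C1 + C2*erf(sqrt(2)*y)


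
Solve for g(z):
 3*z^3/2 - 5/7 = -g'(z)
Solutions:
 g(z) = C1 - 3*z^4/8 + 5*z/7


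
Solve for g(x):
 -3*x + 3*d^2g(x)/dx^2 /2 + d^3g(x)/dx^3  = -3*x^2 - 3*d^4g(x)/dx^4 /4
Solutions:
 g(x) = C1 + C2*x - x^4/6 + 7*x^3/9 - 5*x^2/9 + (C3*sin(sqrt(14)*x/3) + C4*cos(sqrt(14)*x/3))*exp(-2*x/3)


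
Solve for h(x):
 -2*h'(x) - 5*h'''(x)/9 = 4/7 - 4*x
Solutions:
 h(x) = C1 + C2*sin(3*sqrt(10)*x/5) + C3*cos(3*sqrt(10)*x/5) + x^2 - 2*x/7


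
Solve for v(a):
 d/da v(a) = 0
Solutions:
 v(a) = C1


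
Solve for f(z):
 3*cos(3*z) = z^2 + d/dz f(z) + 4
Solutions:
 f(z) = C1 - z^3/3 - 4*z + sin(3*z)


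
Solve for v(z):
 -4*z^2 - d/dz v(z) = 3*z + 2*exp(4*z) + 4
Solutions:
 v(z) = C1 - 4*z^3/3 - 3*z^2/2 - 4*z - exp(4*z)/2


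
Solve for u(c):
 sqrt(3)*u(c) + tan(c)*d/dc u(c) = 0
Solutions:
 u(c) = C1/sin(c)^(sqrt(3))


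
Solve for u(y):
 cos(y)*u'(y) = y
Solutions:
 u(y) = C1 + Integral(y/cos(y), y)


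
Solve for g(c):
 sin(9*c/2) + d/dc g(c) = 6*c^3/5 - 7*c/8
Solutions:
 g(c) = C1 + 3*c^4/10 - 7*c^2/16 + 2*cos(9*c/2)/9


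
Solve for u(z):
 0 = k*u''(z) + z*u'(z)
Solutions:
 u(z) = C1 + C2*sqrt(k)*erf(sqrt(2)*z*sqrt(1/k)/2)


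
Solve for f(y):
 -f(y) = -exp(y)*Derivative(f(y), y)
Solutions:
 f(y) = C1*exp(-exp(-y))


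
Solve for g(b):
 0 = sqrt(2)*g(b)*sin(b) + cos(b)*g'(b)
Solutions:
 g(b) = C1*cos(b)^(sqrt(2))


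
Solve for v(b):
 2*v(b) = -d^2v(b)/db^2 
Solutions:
 v(b) = C1*sin(sqrt(2)*b) + C2*cos(sqrt(2)*b)


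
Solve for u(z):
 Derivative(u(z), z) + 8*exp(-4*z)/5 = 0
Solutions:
 u(z) = C1 + 2*exp(-4*z)/5


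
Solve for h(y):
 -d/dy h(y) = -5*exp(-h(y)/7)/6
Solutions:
 h(y) = 7*log(C1 + 5*y/42)


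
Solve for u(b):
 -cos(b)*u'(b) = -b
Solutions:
 u(b) = C1 + Integral(b/cos(b), b)


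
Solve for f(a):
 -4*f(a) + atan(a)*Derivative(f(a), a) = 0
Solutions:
 f(a) = C1*exp(4*Integral(1/atan(a), a))


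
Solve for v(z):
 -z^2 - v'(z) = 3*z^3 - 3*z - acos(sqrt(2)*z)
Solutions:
 v(z) = C1 - 3*z^4/4 - z^3/3 + 3*z^2/2 + z*acos(sqrt(2)*z) - sqrt(2)*sqrt(1 - 2*z^2)/2


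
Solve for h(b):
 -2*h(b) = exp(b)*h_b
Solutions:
 h(b) = C1*exp(2*exp(-b))


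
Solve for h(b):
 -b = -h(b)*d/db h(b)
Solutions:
 h(b) = -sqrt(C1 + b^2)
 h(b) = sqrt(C1 + b^2)


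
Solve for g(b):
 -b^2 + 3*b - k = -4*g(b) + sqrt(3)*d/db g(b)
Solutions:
 g(b) = C1*exp(4*sqrt(3)*b/3) + b^2/4 - 3*b/4 + sqrt(3)*b/8 + k/4 - 3*sqrt(3)/16 + 3/32


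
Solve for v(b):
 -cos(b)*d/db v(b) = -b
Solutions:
 v(b) = C1 + Integral(b/cos(b), b)


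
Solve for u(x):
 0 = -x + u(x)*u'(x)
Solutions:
 u(x) = -sqrt(C1 + x^2)
 u(x) = sqrt(C1 + x^2)


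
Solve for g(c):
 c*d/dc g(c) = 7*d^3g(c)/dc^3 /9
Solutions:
 g(c) = C1 + Integral(C2*airyai(21^(2/3)*c/7) + C3*airybi(21^(2/3)*c/7), c)


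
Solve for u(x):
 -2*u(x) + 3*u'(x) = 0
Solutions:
 u(x) = C1*exp(2*x/3)


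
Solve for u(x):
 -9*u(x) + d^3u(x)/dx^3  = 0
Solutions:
 u(x) = C3*exp(3^(2/3)*x) + (C1*sin(3*3^(1/6)*x/2) + C2*cos(3*3^(1/6)*x/2))*exp(-3^(2/3)*x/2)


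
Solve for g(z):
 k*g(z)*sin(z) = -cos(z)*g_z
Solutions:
 g(z) = C1*exp(k*log(cos(z)))
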